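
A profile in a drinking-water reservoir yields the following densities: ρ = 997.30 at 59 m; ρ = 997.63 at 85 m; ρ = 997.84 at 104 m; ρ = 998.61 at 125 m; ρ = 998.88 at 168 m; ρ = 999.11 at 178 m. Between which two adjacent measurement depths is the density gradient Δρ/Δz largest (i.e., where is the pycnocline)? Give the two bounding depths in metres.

Compute the density gradient over each adjacent pair:
  59–85 m: Δρ/Δz = 0.33/26 = 0.013 kg m⁻⁴
  85–104 m: Δρ/Δz = 0.21/19 = 0.011 kg m⁻⁴
  104–125 m: Δρ/Δz = 0.77/21 = 0.037 kg m⁻⁴
  125–168 m: Δρ/Δz = 0.27/43 = 6.3 × 10⁻³ kg m⁻⁴
  168–178 m: Δρ/Δz = 0.23/10 = 0.023 kg m⁻⁴
The largest gradient is in the 104–125 m interval — the pycnocline.

104–125 m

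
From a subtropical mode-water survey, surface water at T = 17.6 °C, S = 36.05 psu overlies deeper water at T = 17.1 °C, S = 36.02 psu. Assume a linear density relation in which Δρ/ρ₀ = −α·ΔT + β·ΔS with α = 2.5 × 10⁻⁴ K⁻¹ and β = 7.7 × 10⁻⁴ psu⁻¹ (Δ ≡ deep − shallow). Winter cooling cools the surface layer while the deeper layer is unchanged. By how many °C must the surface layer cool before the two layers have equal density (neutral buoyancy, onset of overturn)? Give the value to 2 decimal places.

Neutral buoyancy requires Δρ = 0, i.e. −α(T_deep − T_surf′) + β(S_deep − S_surf) = 0.
T_surf′ = T_deep − (β/α)·ΔS = 17.1 − (7.7 × 10⁻⁴/2.5 × 10⁻⁴)·(-0.03) = 17.1924 °C.
Cooling required: 17.6 − (17.1924) = 0.4076 °C.

0.41 °C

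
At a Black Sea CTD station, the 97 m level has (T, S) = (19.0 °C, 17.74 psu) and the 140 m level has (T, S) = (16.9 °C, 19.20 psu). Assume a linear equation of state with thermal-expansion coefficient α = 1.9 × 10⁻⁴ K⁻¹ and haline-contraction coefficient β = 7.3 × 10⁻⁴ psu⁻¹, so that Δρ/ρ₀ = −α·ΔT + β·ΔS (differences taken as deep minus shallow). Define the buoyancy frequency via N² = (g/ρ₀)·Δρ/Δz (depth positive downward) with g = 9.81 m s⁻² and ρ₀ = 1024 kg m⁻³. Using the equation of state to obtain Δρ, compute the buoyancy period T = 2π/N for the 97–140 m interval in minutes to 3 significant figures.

ΔT = -2.1 K, ΔS = +1.46 psu (deep − shallow).
Δρ/ρ₀ = −αΔT + βΔS = 3.99 × 10⁻⁴ + 1.0658 × 10⁻³ = 1.4648 × 10⁻³, so Δρ ≈ 1.500 kg m⁻³.
N² = (g/ρ₀)·Δρ/Δz = g·(Δρ/ρ₀)/Δz = 9.81 × 1.4648 × 10⁻³ / 43 = 3.3418 × 10⁻⁴ s⁻².
N = √(3.3418 × 10⁻⁴) = 0.018281 rad s⁻¹ → T = 2π/N = 343.70 s = 5.7283 min ≈ 5.73 min.

5.73 min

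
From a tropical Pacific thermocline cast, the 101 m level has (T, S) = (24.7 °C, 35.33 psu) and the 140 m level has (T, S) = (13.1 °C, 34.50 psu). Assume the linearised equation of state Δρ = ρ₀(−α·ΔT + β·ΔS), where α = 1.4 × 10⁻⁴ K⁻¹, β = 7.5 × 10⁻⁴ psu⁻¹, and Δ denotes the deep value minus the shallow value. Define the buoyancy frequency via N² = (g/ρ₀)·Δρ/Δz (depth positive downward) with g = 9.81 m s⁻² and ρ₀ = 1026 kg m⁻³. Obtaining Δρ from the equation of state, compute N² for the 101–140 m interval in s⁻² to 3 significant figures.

2.52 × 10⁻⁴ s⁻²

ΔT = -11.6 K, ΔS = -0.83 psu (deep − shallow).
Δρ/ρ₀ = −αΔT + βΔS = 1.624 × 10⁻³ − 6.225 × 10⁻⁴ = 1.0015 × 10⁻³, so Δρ ≈ 1.028 kg m⁻³.
N² = (g/ρ₀)·Δρ/Δz = g·(Δρ/ρ₀)/Δz = 9.81 × 1.0015 × 10⁻³ / 39 = 2.5192 × 10⁻⁴ s⁻² ≈ 2.52 × 10⁻⁴ s⁻².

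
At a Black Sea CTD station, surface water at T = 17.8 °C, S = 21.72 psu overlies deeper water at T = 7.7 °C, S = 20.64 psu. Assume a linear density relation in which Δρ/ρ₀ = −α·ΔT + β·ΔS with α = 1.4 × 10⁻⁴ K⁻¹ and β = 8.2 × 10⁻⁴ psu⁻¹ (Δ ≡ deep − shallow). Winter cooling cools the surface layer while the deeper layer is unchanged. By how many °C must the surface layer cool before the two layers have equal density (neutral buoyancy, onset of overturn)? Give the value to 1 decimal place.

3.8 °C

Neutral buoyancy requires Δρ = 0, i.e. −α(T_deep − T_surf′) + β(S_deep − S_surf) = 0.
T_surf′ = T_deep − (β/α)·ΔS = 7.7 − (8.2 × 10⁻⁴/1.4 × 10⁻⁴)·(-1.08) = 14.026 °C.
Cooling required: 17.8 − (14.026) = 3.774 °C.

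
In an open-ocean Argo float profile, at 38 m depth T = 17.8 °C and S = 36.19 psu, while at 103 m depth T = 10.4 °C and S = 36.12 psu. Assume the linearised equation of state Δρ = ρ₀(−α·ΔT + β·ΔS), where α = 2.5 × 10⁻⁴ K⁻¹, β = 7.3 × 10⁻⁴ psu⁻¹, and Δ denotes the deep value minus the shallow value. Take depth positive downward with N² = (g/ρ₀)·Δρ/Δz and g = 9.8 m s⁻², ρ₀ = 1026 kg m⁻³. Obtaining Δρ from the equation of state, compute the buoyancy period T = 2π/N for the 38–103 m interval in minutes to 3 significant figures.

ΔT = -7.4 K, ΔS = -0.07 psu (deep − shallow).
Δρ/ρ₀ = −αΔT + βΔS = 1.85 × 10⁻³ − 5.11 × 10⁻⁵ = 1.7989 × 10⁻³, so Δρ ≈ 1.846 kg m⁻³.
N² = (g/ρ₀)·Δρ/Δz = g·(Δρ/ρ₀)/Δz = 9.8 × 1.7989 × 10⁻³ / 65 = 2.7122 × 10⁻⁴ s⁻².
N = √(2.7122 × 10⁻⁴) = 0.016469 rad s⁻¹ → T = 2π/N = 381.52 s = 6.3587 min ≈ 6.36 min.

6.36 min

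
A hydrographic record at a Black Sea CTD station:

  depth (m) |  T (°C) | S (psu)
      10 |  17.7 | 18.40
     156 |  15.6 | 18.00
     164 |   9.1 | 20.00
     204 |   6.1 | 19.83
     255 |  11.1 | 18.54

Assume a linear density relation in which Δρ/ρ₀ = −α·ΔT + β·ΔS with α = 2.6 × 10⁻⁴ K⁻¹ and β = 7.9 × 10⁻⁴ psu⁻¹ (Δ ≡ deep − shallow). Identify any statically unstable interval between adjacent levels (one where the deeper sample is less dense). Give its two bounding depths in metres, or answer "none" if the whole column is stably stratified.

Evaluate Δρ/ρ₀ = −αΔT + βΔS across each adjacent pair:
  10–156 m: −αΔT+βΔS = −(2.6 × 10⁻⁴)(-2.1)+(7.9 × 10⁻⁴)(-0.40) = 2.3 × 10⁻⁴ → stable
  156–164 m: −αΔT+βΔS = −(2.6 × 10⁻⁴)(-6.5)+(7.9 × 10⁻⁴)(+2.00) = 3.3 × 10⁻³ → stable
  164–204 m: −αΔT+βΔS = −(2.6 × 10⁻⁴)(-3.0)+(7.9 × 10⁻⁴)(-0.17) = 6.5 × 10⁻⁴ → stable
  204–255 m: −αΔT+βΔS = −(2.6 × 10⁻⁴)(+5.0)+(7.9 × 10⁻⁴)(-1.29) = -2.3 × 10⁻³ → UNSTABLE
The 204–255 m interval has Δρ < 0: lighter water underlies denser water.

204–255 m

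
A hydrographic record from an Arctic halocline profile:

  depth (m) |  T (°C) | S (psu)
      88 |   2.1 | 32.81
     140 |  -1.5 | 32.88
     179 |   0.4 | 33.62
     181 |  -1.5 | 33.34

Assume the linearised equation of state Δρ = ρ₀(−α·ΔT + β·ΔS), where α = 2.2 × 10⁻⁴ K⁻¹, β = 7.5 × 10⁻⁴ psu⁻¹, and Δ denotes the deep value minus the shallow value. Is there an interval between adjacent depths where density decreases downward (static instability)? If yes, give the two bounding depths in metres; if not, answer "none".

none

Evaluate Δρ/ρ₀ = −αΔT + βΔS across each adjacent pair:
  88–140 m: −αΔT+βΔS = −(2.2 × 10⁻⁴)(-3.6)+(7.5 × 10⁻⁴)(+0.07) = 8.4 × 10⁻⁴ → stable
  140–179 m: −αΔT+βΔS = −(2.2 × 10⁻⁴)(+1.9)+(7.5 × 10⁻⁴)(+0.74) = 1.4 × 10⁻⁴ → stable
  179–181 m: −αΔT+βΔS = −(2.2 × 10⁻⁴)(-1.9)+(7.5 × 10⁻⁴)(-0.28) = 2.1 × 10⁻⁴ → stable
Every interval has Δρ > 0: the column is stably stratified throughout.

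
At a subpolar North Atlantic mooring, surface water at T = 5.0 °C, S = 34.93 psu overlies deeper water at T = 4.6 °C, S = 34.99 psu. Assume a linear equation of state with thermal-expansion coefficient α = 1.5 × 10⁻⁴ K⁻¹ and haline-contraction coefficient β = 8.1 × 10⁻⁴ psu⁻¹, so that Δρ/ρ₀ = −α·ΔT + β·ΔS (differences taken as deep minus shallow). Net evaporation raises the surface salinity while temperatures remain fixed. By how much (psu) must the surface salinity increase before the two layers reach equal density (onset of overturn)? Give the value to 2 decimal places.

0.13 psu

Neutral buoyancy requires −α(T_deep − T_surf) + β(S_deep − S_surf′) = 0.
S_surf′ = S_deep − (α/β)·ΔT = 34.99 − (1.5 × 10⁻⁴/8.1 × 10⁻⁴)·(-0.4) = 35.0641 psu.
Increase required: 35.0641 − 34.93 = 0.1341 psu.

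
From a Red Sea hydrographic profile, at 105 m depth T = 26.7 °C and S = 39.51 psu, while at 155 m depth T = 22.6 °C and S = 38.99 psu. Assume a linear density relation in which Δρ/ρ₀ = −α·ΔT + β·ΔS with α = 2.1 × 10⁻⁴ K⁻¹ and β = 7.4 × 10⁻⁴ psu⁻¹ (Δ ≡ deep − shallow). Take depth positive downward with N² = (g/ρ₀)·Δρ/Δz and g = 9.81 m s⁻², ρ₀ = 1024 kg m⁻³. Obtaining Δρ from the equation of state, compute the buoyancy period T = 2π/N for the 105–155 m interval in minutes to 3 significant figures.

ΔT = -4.1 K, ΔS = -0.52 psu (deep − shallow).
Δρ/ρ₀ = −αΔT + βΔS = 8.61 × 10⁻⁴ − 3.848 × 10⁻⁴ = 4.762 × 10⁻⁴, so Δρ ≈ 0.4876 kg m⁻³.
N² = (g/ρ₀)·Δρ/Δz = g·(Δρ/ρ₀)/Δz = 9.81 × 4.762 × 10⁻⁴ / 50 = 9.3430 × 10⁻⁵ s⁻².
N = √(9.3430 × 10⁻⁵) = 9.6659 × 10⁻³ rad s⁻¹ → T = 2π/N = 650.04 s = 10.834 min ≈ 10.8 min.

10.8 min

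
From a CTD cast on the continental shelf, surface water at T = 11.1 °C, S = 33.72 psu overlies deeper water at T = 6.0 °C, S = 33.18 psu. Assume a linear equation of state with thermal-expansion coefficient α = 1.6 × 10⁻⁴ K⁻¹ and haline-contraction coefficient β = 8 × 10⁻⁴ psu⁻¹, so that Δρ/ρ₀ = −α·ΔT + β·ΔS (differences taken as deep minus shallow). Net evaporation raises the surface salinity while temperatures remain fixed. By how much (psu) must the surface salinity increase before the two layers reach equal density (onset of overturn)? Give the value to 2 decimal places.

Neutral buoyancy requires −α(T_deep − T_surf) + β(S_deep − S_surf′) = 0.
S_surf′ = S_deep − (α/β)·ΔT = 33.18 − (1.6 × 10⁻⁴/8 × 10⁻⁴)·(-5.1) = 34.2000 psu.
Increase required: 34.2000 − 33.72 = 0.4800 psu.

0.48 psu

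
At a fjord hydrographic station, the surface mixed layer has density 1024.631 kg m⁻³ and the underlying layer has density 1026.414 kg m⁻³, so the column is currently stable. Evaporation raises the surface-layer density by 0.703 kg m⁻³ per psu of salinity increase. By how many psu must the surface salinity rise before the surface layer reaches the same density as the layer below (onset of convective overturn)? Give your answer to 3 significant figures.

2.54 psu

Density deficit of the surface layer: 1026.414 − 1024.631 = 1.783 kg m⁻³.
Required change = 1.783 / 0.703 = 2.54 psu.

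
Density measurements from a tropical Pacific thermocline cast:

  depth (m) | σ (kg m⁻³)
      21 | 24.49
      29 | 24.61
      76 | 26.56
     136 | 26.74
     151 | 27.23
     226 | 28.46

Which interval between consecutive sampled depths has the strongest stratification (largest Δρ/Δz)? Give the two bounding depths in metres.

Compute the density gradient over each adjacent pair:
  21–29 m: Δρ/Δz = 0.12/8 = 0.015 kg m⁻⁴
  29–76 m: Δρ/Δz = 1.95/47 = 0.041 kg m⁻⁴
  76–136 m: Δρ/Δz = 0.18/60 = 3.0 × 10⁻³ kg m⁻⁴
  136–151 m: Δρ/Δz = 0.49/15 = 0.033 kg m⁻⁴
  151–226 m: Δρ/Δz = 1.23/75 = 0.016 kg m⁻⁴
The largest gradient is in the 29–76 m interval — the pycnocline.

29–76 m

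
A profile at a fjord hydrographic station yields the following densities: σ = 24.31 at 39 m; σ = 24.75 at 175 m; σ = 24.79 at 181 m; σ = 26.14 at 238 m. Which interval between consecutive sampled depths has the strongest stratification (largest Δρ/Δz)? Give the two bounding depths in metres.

181–238 m

Compute the density gradient over each adjacent pair:
  39–175 m: Δρ/Δz = 0.44/136 = 3.2 × 10⁻³ kg m⁻⁴
  175–181 m: Δρ/Δz = 0.04/6 = 6.7 × 10⁻³ kg m⁻⁴
  181–238 m: Δρ/Δz = 1.35/57 = 0.024 kg m⁻⁴
The largest gradient is in the 181–238 m interval — the pycnocline.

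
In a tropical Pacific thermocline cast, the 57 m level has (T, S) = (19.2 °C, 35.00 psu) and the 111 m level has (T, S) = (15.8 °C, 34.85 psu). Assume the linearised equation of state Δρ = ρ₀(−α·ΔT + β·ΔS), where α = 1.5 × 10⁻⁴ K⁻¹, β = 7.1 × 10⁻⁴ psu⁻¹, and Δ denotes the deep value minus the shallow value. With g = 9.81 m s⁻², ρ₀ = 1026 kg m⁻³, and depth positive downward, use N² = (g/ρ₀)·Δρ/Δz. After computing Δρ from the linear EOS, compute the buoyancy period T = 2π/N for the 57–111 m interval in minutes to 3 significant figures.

ΔT = -3.4 K, ΔS = -0.15 psu (deep − shallow).
Δρ/ρ₀ = −αΔT + βΔS = 5.10 × 10⁻⁴ − 1.065 × 10⁻⁴ = 4.035 × 10⁻⁴, so Δρ ≈ 0.4140 kg m⁻³.
N² = (g/ρ₀)·Δρ/Δz = g·(Δρ/ρ₀)/Δz = 9.81 × 4.035 × 10⁻⁴ / 54 = 7.3302 × 10⁻⁵ s⁻².
N = √(7.3302 × 10⁻⁵) = 8.5617 × 10⁻³ rad s⁻¹ → T = 2π/N = 733.87 s = 12.231 min ≈ 12.2 min.

12.2 min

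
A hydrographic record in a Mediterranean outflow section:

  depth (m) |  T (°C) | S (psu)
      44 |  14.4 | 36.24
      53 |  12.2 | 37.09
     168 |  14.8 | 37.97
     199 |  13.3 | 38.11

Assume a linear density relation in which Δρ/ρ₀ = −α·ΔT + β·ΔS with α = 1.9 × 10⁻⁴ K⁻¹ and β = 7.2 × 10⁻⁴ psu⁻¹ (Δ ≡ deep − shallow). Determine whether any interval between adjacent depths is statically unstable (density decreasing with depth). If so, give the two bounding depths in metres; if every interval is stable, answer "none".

Evaluate Δρ/ρ₀ = −αΔT + βΔS across each adjacent pair:
  44–53 m: −αΔT+βΔS = −(1.9 × 10⁻⁴)(-2.2)+(7.2 × 10⁻⁴)(+0.85) = 1.0 × 10⁻³ → stable
  53–168 m: −αΔT+βΔS = −(1.9 × 10⁻⁴)(+2.6)+(7.2 × 10⁻⁴)(+0.88) = 1.4 × 10⁻⁴ → stable
  168–199 m: −αΔT+βΔS = −(1.9 × 10⁻⁴)(-1.5)+(7.2 × 10⁻⁴)(+0.14) = 3.9 × 10⁻⁴ → stable
Every interval has Δρ > 0: the column is stably stratified throughout.

none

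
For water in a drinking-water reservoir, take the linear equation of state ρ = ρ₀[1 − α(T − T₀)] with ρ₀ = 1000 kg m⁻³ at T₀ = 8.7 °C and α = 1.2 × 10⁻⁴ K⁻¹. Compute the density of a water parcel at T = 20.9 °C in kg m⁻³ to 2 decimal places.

T − T₀ = +12.2 K.
Bracket = 1 − α·(+12.2) = 1 + (-1.464 × 10⁻³) = 0.9985360.
ρ = 1000 × 0.9985360 = 998.54 kg m⁻³.

998.54 kg m⁻³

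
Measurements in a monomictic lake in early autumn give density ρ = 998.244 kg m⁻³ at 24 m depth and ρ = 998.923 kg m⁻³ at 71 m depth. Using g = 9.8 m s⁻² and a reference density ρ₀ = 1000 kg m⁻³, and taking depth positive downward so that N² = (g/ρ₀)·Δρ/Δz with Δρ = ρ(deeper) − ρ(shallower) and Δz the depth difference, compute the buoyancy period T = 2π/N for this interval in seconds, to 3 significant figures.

528 s

Δρ = 998.923 − 998.244 = 0.679 kg m⁻³ over Δz = 71 − 24 = 47 m.
N² = (9.8/1000) × (0.679/47) = 1.4158 × 10⁻⁴ s⁻².
N = √(1.4158 × 10⁻⁴) = 0.011899 rad s⁻¹, so T = 2π/N = 528.04 s ≈ 528 s.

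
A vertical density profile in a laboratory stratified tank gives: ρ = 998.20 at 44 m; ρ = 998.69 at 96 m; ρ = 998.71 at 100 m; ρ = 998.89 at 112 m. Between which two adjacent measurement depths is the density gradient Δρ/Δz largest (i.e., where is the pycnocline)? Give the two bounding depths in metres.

Compute the density gradient over each adjacent pair:
  44–96 m: Δρ/Δz = 0.49/52 = 9.4 × 10⁻³ kg m⁻⁴
  96–100 m: Δρ/Δz = 0.02/4 = 5.0 × 10⁻³ kg m⁻⁴
  100–112 m: Δρ/Δz = 0.18/12 = 0.015 kg m⁻⁴
The largest gradient is in the 100–112 m interval — the pycnocline.

100–112 m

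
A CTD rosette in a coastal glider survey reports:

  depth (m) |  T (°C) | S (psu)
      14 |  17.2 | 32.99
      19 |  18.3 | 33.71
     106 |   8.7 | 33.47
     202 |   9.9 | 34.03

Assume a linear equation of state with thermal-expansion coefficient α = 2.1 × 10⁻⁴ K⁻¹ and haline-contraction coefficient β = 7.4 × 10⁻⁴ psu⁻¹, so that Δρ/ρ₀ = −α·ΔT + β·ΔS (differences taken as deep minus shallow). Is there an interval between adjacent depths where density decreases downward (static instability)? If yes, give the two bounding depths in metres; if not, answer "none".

none

Evaluate Δρ/ρ₀ = −αΔT + βΔS across each adjacent pair:
  14–19 m: −αΔT+βΔS = −(2.1 × 10⁻⁴)(+1.1)+(7.4 × 10⁻⁴)(+0.72) = 3.0 × 10⁻⁴ → stable
  19–106 m: −αΔT+βΔS = −(2.1 × 10⁻⁴)(-9.6)+(7.4 × 10⁻⁴)(-0.24) = 1.8 × 10⁻³ → stable
  106–202 m: −αΔT+βΔS = −(2.1 × 10⁻⁴)(+1.2)+(7.4 × 10⁻⁴)(+0.56) = 1.6 × 10⁻⁴ → stable
Every interval has Δρ > 0: the column is stably stratified throughout.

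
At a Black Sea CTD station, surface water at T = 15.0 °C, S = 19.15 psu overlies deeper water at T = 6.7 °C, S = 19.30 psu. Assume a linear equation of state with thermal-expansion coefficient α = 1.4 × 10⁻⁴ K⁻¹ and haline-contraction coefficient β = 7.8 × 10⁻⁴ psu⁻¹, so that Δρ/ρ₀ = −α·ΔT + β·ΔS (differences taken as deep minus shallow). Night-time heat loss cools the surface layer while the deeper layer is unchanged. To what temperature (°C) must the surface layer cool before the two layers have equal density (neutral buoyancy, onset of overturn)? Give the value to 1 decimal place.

5.9 °C

Neutral buoyancy requires Δρ = 0, i.e. −α(T_deep − T_surf′) + β(S_deep − S_surf) = 0.
T_surf′ = T_deep − (β/α)·ΔS = 6.7 − (7.8 × 10⁻⁴/1.4 × 10⁻⁴)·(+0.15) = 5.864 °C.
Cooling required: 15.0 − (5.864) = 9.136 °C.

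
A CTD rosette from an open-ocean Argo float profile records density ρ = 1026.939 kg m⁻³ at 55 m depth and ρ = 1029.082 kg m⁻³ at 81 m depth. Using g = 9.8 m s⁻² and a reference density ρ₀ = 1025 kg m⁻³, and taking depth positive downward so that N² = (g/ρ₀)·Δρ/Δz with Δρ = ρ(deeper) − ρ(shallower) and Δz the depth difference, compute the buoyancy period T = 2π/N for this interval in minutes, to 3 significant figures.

Δρ = 1029.082 − 1026.939 = 2.143 kg m⁻³ over Δz = 81 − 55 = 26 m.
N² = (9.8/1025) × (2.143/26) = 7.8805 × 10⁻⁴ s⁻².
N = √(7.8805 × 10⁻⁴) = 0.028072 rad s⁻¹, so T = 2π/N = 223.82 s = 3.7303 min ≈ 3.73 min.

3.73 min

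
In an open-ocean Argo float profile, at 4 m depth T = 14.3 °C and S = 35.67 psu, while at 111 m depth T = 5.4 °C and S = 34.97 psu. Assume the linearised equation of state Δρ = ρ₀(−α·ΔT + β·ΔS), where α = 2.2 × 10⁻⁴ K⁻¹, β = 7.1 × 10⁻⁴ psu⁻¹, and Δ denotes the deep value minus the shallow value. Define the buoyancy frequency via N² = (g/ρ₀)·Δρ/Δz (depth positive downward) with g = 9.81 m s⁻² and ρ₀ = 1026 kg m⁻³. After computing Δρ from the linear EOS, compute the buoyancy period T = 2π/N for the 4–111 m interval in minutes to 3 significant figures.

9.05 min

ΔT = -8.9 K, ΔS = -0.70 psu (deep − shallow).
Δρ/ρ₀ = −αΔT + βΔS = 1.958 × 10⁻³ − 4.97 × 10⁻⁴ = 1.461 × 10⁻³, so Δρ ≈ 1.499 kg m⁻³.
N² = (g/ρ₀)·Δρ/Δz = g·(Δρ/ρ₀)/Δz = 9.81 × 1.461 × 10⁻³ / 107 = 1.3395 × 10⁻⁴ s⁻².
N = √(1.3395 × 10⁻⁴) = 0.011574 rad s⁻¹ → T = 2π/N = 542.87 s = 9.0478 min ≈ 9.05 min.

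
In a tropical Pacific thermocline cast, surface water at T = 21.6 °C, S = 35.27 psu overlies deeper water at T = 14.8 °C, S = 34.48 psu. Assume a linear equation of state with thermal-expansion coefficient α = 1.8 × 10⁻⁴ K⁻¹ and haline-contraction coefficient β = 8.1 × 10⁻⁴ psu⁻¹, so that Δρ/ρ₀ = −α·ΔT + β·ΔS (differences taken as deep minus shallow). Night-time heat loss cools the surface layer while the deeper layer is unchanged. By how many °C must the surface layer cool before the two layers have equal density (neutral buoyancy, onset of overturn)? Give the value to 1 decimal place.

Neutral buoyancy requires Δρ = 0, i.e. −α(T_deep − T_surf′) + β(S_deep − S_surf) = 0.
T_surf′ = T_deep − (β/α)·ΔS = 14.8 − (8.1 × 10⁻⁴/1.8 × 10⁻⁴)·(-0.79) = 18.355 °C.
Cooling required: 21.6 − (18.355) = 3.245 °C.

3.2 °C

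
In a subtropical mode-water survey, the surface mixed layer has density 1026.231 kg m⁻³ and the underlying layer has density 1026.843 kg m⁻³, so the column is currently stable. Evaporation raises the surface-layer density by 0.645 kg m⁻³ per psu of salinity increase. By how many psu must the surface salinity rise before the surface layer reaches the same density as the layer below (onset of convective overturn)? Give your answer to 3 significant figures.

Density deficit of the surface layer: 1026.843 − 1026.231 = 0.612 kg m⁻³.
Required change = 0.612 / 0.645 = 0.949 psu.

0.949 psu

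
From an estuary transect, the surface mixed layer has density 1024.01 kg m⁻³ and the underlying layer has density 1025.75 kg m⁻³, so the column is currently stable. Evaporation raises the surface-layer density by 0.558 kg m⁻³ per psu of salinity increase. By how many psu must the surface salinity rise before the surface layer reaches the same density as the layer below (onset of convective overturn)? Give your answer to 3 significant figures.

Density deficit of the surface layer: 1025.75 − 1024.01 = 1.74 kg m⁻³.
Required change = 1.74 / 0.558 = 3.12 psu.

3.12 psu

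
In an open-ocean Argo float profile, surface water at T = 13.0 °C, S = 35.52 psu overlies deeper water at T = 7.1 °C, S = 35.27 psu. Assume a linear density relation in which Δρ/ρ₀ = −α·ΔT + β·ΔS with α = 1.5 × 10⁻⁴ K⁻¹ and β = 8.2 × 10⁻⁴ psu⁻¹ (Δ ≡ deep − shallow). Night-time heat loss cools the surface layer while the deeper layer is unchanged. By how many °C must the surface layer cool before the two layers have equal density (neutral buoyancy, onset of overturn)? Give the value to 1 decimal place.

4.5 °C

Neutral buoyancy requires Δρ = 0, i.e. −α(T_deep − T_surf′) + β(S_deep − S_surf) = 0.
T_surf′ = T_deep − (β/α)·ΔS = 7.1 − (8.2 × 10⁻⁴/1.5 × 10⁻⁴)·(-0.25) = 8.467 °C.
Cooling required: 13.0 − (8.467) = 4.533 °C.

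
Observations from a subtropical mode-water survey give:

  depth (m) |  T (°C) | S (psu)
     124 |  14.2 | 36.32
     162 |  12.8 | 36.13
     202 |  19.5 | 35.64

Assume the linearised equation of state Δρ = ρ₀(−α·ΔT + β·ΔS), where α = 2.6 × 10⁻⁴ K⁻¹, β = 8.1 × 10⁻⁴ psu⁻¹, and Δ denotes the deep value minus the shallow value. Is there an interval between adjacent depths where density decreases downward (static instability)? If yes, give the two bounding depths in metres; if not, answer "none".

Evaluate Δρ/ρ₀ = −αΔT + βΔS across each adjacent pair:
  124–162 m: −αΔT+βΔS = −(2.6 × 10⁻⁴)(-1.4)+(8.1 × 10⁻⁴)(-0.19) = 2.1 × 10⁻⁴ → stable
  162–202 m: −αΔT+βΔS = −(2.6 × 10⁻⁴)(+6.7)+(8.1 × 10⁻⁴)(-0.49) = -2.1 × 10⁻³ → UNSTABLE
The 162–202 m interval has Δρ < 0: lighter water underlies denser water.

162–202 m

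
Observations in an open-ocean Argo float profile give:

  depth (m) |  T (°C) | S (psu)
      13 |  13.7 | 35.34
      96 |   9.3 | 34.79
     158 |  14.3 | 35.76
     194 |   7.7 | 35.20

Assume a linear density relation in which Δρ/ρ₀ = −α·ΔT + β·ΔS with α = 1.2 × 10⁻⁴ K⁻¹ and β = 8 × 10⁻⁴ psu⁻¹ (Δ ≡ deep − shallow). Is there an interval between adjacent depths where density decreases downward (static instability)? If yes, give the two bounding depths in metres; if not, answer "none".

Evaluate Δρ/ρ₀ = −αΔT + βΔS across each adjacent pair:
  13–96 m: −αΔT+βΔS = −(1.2 × 10⁻⁴)(-4.4)+(8 × 10⁻⁴)(-0.55) = 8.8 × 10⁻⁵ → stable
  96–158 m: −αΔT+βΔS = −(1.2 × 10⁻⁴)(+5.0)+(8 × 10⁻⁴)(+0.97) = 1.8 × 10⁻⁴ → stable
  158–194 m: −αΔT+βΔS = −(1.2 × 10⁻⁴)(-6.6)+(8 × 10⁻⁴)(-0.56) = 3.4 × 10⁻⁴ → stable
Every interval has Δρ > 0: the column is stably stratified throughout.

none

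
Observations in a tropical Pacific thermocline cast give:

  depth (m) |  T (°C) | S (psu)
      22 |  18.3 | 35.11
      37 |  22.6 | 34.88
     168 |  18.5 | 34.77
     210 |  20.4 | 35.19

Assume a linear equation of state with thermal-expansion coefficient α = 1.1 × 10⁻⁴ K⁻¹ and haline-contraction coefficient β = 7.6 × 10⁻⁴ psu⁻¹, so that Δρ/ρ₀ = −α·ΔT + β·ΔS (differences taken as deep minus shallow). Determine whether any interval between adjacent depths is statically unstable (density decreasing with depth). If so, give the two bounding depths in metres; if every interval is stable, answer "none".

22–37 m

Evaluate Δρ/ρ₀ = −αΔT + βΔS across each adjacent pair:
  22–37 m: −αΔT+βΔS = −(1.1 × 10⁻⁴)(+4.3)+(7.6 × 10⁻⁴)(-0.23) = -6.5 × 10⁻⁴ → UNSTABLE
  37–168 m: −αΔT+βΔS = −(1.1 × 10⁻⁴)(-4.1)+(7.6 × 10⁻⁴)(-0.11) = 3.7 × 10⁻⁴ → stable
  168–210 m: −αΔT+βΔS = −(1.1 × 10⁻⁴)(+1.9)+(7.6 × 10⁻⁴)(+0.42) = 1.1 × 10⁻⁴ → stable
The 22–37 m interval has Δρ < 0: lighter water underlies denser water.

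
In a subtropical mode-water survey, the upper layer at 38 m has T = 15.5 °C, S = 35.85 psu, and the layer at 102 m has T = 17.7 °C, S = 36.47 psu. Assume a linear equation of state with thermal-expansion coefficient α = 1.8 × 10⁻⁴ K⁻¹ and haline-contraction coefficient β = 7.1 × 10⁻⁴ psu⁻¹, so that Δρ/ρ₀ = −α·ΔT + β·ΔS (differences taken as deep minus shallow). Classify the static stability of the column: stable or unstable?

ΔT = 17.7 − 15.5 = +2.2 K and ΔS = 36.47 − 35.85 = +0.62 psu (deep − shallow).
−αΔT = -3.96 × 10⁻⁴; βΔS = 4.402 × 10⁻⁴; sum Δρ/ρ₀ = 4.42 × 10⁻⁵.
Δρ/ρ₀ > 0, so Δρ > 0: deeper water is denser → statically stable.

stable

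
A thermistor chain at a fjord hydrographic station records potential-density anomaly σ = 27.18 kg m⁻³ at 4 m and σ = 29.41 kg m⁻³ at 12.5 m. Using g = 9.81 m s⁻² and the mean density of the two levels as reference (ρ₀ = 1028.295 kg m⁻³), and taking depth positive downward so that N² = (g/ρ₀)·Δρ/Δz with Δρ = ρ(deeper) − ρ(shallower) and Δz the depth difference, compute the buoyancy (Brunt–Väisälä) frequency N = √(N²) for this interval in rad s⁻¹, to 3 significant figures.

Δρ = 1029.41 − 1027.18 = 2.23 kg m⁻³ over Δz = 12.5 − 4 = 8.5 m.
N² = (9.81/1028.295) × (2.23/8.5) = 2.5029 × 10⁻³ s⁻².
N = √(2.5029 × 10⁻³) = 0.050029 rad s⁻¹ ≈ 0.0500 rad s⁻¹.

0.0500 rad s⁻¹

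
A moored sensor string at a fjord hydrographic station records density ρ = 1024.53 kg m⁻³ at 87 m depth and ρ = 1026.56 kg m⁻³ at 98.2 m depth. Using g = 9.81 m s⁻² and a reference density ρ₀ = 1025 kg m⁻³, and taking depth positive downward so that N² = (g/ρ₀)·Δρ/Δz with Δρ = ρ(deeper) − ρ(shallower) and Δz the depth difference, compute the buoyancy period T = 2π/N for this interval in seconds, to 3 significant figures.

151 s

Δρ = 1026.56 − 1024.53 = 2.03 kg m⁻³ over Δz = 98.2 − 87 = 11.2 m.
N² = (9.81/1025) × (2.03/11.2) = 1.7347 × 10⁻³ s⁻².
N = √(1.7347 × 10⁻³) = 0.041650 rad s⁻¹, so T = 2π/N = 150.86 s ≈ 151 s.
Since Δρ > 0 the layer is stably stratified.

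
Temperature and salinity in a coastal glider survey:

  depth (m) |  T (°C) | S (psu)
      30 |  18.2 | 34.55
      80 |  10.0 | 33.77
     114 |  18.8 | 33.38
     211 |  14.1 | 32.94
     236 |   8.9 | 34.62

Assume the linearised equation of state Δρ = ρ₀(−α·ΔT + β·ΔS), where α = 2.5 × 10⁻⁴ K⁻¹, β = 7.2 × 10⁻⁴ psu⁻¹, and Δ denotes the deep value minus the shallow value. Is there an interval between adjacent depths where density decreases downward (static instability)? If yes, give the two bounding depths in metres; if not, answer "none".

80–114 m

Evaluate Δρ/ρ₀ = −αΔT + βΔS across each adjacent pair:
  30–80 m: −αΔT+βΔS = −(2.5 × 10⁻⁴)(-8.2)+(7.2 × 10⁻⁴)(-0.78) = 1.5 × 10⁻³ → stable
  80–114 m: −αΔT+βΔS = −(2.5 × 10⁻⁴)(+8.8)+(7.2 × 10⁻⁴)(-0.39) = -2.5 × 10⁻³ → UNSTABLE
  114–211 m: −αΔT+βΔS = −(2.5 × 10⁻⁴)(-4.7)+(7.2 × 10⁻⁴)(-0.44) = 8.6 × 10⁻⁴ → stable
  211–236 m: −αΔT+βΔS = −(2.5 × 10⁻⁴)(-5.2)+(7.2 × 10⁻⁴)(+1.68) = 2.5 × 10⁻³ → stable
The 80–114 m interval has Δρ < 0: lighter water underlies denser water.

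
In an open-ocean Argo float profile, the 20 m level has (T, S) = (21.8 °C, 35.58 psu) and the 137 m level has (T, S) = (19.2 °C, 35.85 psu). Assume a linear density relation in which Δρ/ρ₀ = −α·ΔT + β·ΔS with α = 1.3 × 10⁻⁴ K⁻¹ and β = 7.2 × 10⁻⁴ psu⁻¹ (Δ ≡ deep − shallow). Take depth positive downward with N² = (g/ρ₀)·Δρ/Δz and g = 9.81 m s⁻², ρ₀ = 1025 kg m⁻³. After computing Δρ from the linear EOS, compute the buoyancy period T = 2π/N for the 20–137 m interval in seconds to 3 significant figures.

ΔT = -2.6 K, ΔS = +0.27 psu (deep − shallow).
Δρ/ρ₀ = −αΔT + βΔS = 3.38 × 10⁻⁴ + 1.944 × 10⁻⁴ = 5.324 × 10⁻⁴, so Δρ ≈ 0.5457 kg m⁻³.
N² = (g/ρ₀)·Δρ/Δz = g·(Δρ/ρ₀)/Δz = 9.81 × 5.324 × 10⁻⁴ / 117 = 4.4640 × 10⁻⁵ s⁻².
N = √(4.4640 × 10⁻⁵) = 6.6813 × 10⁻³ rad s⁻¹ → T = 2π/N = 940.41 s ≈ 940 s.

940 s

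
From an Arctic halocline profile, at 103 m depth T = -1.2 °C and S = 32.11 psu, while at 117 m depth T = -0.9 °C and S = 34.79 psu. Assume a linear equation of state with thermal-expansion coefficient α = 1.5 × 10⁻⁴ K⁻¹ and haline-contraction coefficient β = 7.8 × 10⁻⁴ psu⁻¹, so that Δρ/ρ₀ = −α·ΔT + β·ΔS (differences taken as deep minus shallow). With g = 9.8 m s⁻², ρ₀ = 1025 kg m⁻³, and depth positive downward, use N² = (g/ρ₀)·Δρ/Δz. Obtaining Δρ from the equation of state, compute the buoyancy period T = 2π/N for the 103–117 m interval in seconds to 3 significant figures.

166 s

ΔT = +0.3 K, ΔS = +2.68 psu (deep − shallow).
Δρ/ρ₀ = −αΔT + βΔS = -4.50 × 10⁻⁵ + 2.0904 × 10⁻³ = 2.0454 × 10⁻³, so Δρ ≈ 2.097 kg m⁻³.
N² = (g/ρ₀)·Δρ/Δz = g·(Δρ/ρ₀)/Δz = 9.8 × 2.0454 × 10⁻³ / 14 = 1.4318 × 10⁻³ s⁻².
N = √(1.4318 × 10⁻³) = 0.037839 rad s⁻¹ → T = 2π/N = 166.05 s ≈ 166 s.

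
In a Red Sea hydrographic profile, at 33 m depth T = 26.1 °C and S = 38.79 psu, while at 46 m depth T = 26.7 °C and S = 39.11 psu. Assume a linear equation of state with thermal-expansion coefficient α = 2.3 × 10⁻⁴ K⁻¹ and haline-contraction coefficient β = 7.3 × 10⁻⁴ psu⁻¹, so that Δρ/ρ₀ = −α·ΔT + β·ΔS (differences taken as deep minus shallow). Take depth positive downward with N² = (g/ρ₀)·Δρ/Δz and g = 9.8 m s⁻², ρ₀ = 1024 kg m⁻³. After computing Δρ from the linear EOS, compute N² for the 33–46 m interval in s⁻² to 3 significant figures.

ΔT = +0.6 K, ΔS = +0.32 psu (deep − shallow).
Δρ/ρ₀ = −αΔT + βΔS = -1.38 × 10⁻⁴ + 2.336 × 10⁻⁴ = 9.56 × 10⁻⁵, so Δρ ≈ 0.09789 kg m⁻³.
N² = (g/ρ₀)·Δρ/Δz = g·(Δρ/ρ₀)/Δz = 9.8 × 9.56 × 10⁻⁵ / 13 = 7.2068 × 10⁻⁵ s⁻² ≈ 7.21 × 10⁻⁵ s⁻².

7.21 × 10⁻⁵ s⁻²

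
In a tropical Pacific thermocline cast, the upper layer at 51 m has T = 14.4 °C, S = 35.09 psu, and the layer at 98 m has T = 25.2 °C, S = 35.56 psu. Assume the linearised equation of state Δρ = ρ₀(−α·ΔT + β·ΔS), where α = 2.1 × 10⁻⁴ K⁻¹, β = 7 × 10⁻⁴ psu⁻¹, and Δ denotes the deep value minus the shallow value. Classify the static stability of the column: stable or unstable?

unstable

ΔT = 25.2 − 14.4 = +10.8 K and ΔS = 35.56 − 35.09 = +0.47 psu (deep − shallow).
−αΔT = -2.268 × 10⁻³; βΔS = 3.29 × 10⁻⁴; sum Δρ/ρ₀ = -1.939 × 10⁻³.
Δρ/ρ₀ < 0, so Δρ < 0: deeper water is lighter → statically unstable; the column would overturn.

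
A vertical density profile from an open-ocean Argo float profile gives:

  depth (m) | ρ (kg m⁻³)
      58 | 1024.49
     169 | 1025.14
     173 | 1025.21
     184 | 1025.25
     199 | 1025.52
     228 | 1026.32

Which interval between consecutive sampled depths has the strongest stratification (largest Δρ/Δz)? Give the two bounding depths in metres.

199–228 m

Compute the density gradient over each adjacent pair:
  58–169 m: Δρ/Δz = 0.65/111 = 5.9 × 10⁻³ kg m⁻⁴
  169–173 m: Δρ/Δz = 0.07/4 = 0.018 kg m⁻⁴
  173–184 m: Δρ/Δz = 0.04/11 = 3.6 × 10⁻³ kg m⁻⁴
  184–199 m: Δρ/Δz = 0.27/15 = 0.018 kg m⁻⁴
  199–228 m: Δρ/Δz = 0.80/29 = 0.028 kg m⁻⁴
The largest gradient is in the 199–228 m interval — the pycnocline.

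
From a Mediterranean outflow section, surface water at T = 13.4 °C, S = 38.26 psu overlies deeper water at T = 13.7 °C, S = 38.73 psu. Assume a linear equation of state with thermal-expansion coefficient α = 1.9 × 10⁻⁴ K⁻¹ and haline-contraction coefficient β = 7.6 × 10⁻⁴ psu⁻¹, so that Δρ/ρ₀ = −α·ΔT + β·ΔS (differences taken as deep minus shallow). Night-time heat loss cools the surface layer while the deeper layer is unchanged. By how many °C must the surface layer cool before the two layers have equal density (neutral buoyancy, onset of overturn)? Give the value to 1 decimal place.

1.6 °C

Neutral buoyancy requires Δρ = 0, i.e. −α(T_deep − T_surf′) + β(S_deep − S_surf) = 0.
T_surf′ = T_deep − (β/α)·ΔS = 13.7 − (7.6 × 10⁻⁴/1.9 × 10⁻⁴)·(+0.47) = 11.820 °C.
Cooling required: 13.4 − (11.820) = 1.580 °C.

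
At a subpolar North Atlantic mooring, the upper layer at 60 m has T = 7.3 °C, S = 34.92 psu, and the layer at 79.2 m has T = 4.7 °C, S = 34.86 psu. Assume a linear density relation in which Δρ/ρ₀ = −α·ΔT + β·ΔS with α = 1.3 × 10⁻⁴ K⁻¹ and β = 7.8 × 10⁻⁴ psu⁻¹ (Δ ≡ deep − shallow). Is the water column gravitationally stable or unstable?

stable

ΔT = 4.7 − 7.3 = -2.6 K and ΔS = 34.86 − 34.92 = -0.06 psu (deep − shallow).
−αΔT = 3.38 × 10⁻⁴; βΔS = -4.68 × 10⁻⁵; sum Δρ/ρ₀ = 2.912 × 10⁻⁴.
Δρ/ρ₀ > 0, so Δρ > 0: deeper water is denser → statically stable.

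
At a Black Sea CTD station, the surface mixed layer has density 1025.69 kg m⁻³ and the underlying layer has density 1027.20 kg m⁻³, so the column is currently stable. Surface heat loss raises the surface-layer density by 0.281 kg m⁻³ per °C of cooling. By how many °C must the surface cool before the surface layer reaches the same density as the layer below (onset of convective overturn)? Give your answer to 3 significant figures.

5.37 °C

Density deficit of the surface layer: 1027.20 − 1025.69 = 1.51 kg m⁻³.
Required change = 1.51 / 0.281 = 5.37 °C.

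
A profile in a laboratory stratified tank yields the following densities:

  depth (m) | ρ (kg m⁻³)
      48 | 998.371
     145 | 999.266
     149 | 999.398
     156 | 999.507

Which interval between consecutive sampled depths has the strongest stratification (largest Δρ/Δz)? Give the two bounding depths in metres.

Compute the density gradient over each adjacent pair:
  48–145 m: Δρ/Δz = 0.895/97 = 9.2 × 10⁻³ kg m⁻⁴
  145–149 m: Δρ/Δz = 0.132/4 = 0.033 kg m⁻⁴
  149–156 m: Δρ/Δz = 0.109/7 = 0.016 kg m⁻⁴
The largest gradient is in the 145–149 m interval — the pycnocline.

145–149 m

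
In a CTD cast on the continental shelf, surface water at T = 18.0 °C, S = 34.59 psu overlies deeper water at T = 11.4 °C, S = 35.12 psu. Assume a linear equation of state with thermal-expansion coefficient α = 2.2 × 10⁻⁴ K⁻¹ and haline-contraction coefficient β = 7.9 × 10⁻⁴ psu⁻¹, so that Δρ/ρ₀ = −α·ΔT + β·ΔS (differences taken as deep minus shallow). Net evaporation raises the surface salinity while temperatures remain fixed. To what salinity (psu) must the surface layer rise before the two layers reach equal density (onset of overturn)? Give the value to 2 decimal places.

Neutral buoyancy requires −α(T_deep − T_surf) + β(S_deep − S_surf′) = 0.
S_surf′ = S_deep − (α/β)·ΔT = 35.12 − (2.2 × 10⁻⁴/7.9 × 10⁻⁴)·(-6.6) = 36.9580 psu.
Increase required: 36.9580 − 34.59 = 2.3680 psu.

36.96 psu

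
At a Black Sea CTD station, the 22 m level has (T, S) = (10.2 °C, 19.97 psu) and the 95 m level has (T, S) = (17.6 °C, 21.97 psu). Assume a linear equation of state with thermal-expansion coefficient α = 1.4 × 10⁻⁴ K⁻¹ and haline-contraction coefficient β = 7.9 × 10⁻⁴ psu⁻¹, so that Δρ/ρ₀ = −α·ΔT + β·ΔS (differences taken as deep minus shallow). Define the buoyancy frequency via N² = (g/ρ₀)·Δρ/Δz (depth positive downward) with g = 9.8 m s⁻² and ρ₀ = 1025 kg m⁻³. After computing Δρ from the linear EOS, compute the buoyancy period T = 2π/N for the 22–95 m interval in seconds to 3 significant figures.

ΔT = +7.4 K, ΔS = +2.00 psu (deep − shallow).
Δρ/ρ₀ = −αΔT + βΔS = -1.036 × 10⁻³ + 1.58 × 10⁻³ = 5.44 × 10⁻⁴, so Δρ ≈ 0.5576 kg m⁻³.
N² = (g/ρ₀)·Δρ/Δz = g·(Δρ/ρ₀)/Δz = 9.8 × 5.44 × 10⁻⁴ / 73 = 7.3030 × 10⁻⁵ s⁻².
N = √(7.3030 × 10⁻⁵) = 8.5458 × 10⁻³ rad s⁻¹ → T = 2π/N = 735.24 s ≈ 735 s.

735 s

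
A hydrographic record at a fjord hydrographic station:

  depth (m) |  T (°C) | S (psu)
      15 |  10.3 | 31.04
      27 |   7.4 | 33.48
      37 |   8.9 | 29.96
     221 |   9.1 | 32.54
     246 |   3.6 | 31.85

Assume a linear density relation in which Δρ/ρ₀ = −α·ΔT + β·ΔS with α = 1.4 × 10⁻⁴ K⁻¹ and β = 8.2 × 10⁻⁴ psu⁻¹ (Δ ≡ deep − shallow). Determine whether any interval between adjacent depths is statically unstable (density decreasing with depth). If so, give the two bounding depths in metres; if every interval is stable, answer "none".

27–37 m

Evaluate Δρ/ρ₀ = −αΔT + βΔS across each adjacent pair:
  15–27 m: −αΔT+βΔS = −(1.4 × 10⁻⁴)(-2.9)+(8.2 × 10⁻⁴)(+2.44) = 2.4 × 10⁻³ → stable
  27–37 m: −αΔT+βΔS = −(1.4 × 10⁻⁴)(+1.5)+(8.2 × 10⁻⁴)(-3.52) = -3.1 × 10⁻³ → UNSTABLE
  37–221 m: −αΔT+βΔS = −(1.4 × 10⁻⁴)(+0.2)+(8.2 × 10⁻⁴)(+2.58) = 2.1 × 10⁻³ → stable
  221–246 m: −αΔT+βΔS = −(1.4 × 10⁻⁴)(-5.5)+(8.2 × 10⁻⁴)(-0.69) = 2.0 × 10⁻⁴ → stable
The 27–37 m interval has Δρ < 0: lighter water underlies denser water.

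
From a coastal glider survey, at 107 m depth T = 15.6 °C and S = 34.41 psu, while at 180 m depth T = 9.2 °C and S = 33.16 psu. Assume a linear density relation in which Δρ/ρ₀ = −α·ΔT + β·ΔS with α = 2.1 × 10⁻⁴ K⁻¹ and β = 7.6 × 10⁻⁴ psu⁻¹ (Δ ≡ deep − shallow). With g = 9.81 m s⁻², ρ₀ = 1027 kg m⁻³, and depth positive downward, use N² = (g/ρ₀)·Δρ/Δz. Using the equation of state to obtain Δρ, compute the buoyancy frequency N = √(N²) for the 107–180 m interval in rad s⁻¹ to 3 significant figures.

7.28 × 10⁻³ rad s⁻¹

ΔT = -6.4 K, ΔS = -1.25 psu (deep − shallow).
Δρ/ρ₀ = −αΔT + βΔS = 1.344 × 10⁻³ − 9.50 × 10⁻⁴ = 3.94 × 10⁻⁴, so Δρ ≈ 0.4046 kg m⁻³.
N² = (g/ρ₀)·Δρ/Δz = g·(Δρ/ρ₀)/Δz = 9.81 × 3.94 × 10⁻⁴ / 73 = 5.2947 × 10⁻⁵ s⁻².
N = √(5.2947 × 10⁻⁵) = 7.2765 × 10⁻³ rad s⁻¹ ≈ 7.28 × 10⁻³ rad s⁻¹.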